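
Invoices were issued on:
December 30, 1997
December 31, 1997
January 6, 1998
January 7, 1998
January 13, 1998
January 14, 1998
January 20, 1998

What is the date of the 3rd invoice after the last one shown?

January 28, 1998

Gaps: 1, 6, 1, 6, 1, 6 days — not constant, but cyclic with period 2.
The events fall on every Tuesday and Wednesday.
The following Wednesday is January 21, 1998.
The following Tuesday is January 27, 1998.
The following Wednesday is January 28, 1998.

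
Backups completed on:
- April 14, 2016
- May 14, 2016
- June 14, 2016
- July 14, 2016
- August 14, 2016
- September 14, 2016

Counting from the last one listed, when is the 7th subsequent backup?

The day-of-month is always 14 (30, 31, 30, 31, 31 days between events).
So this recurs on the 14th of each month.
October 2016: October 14, 2016.
November 2016: November 14, 2016.
December 2016: December 14, 2016.
January 2017: January 14, 2017.
February 2017: February 14, 2017.
Next: March 2017 → March 14, 2017.
April 2017: April 14, 2017.

April 14, 2017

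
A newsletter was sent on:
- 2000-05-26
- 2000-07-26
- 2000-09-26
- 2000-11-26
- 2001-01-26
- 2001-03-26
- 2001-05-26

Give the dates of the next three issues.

The day-of-month is always 26 (61, 62, 61, 61, 59, 61 days between events).
So this recurs on the 26th of every 2 months.
July 2001: 2001-07-26.
Next: September 2001 → 2001-09-26.
November 2001: 2001-11-26.

2001-07-26, 2001-09-26, 2001-11-26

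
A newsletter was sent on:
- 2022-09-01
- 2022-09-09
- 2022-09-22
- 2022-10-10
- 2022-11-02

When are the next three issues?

Gaps: 8, 13, 18, 23 days — each gap is 5 larger than the previous one.
Next gap: 28 days. 2022-11-02 + 28 days = 2022-11-30.
Next gap: 33 days. 2022-11-30 + 33 days = 2023-01-02.
Next gap: 38 days. 2023-01-02 + 38 days = 2023-02-09.

2022-11-30, 2023-01-02, 2023-02-09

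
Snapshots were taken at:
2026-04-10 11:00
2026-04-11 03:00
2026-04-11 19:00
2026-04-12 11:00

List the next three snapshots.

Spacing: 16, 16, 16 h — constant 16 h.
2026-04-12 11:00 + 16 h = 2026-04-13 03:00.
2026-04-13 03:00 + 16 h = 2026-04-13 19:00.
2026-04-13 19:00 + 16 h = 2026-04-14 11:00.

2026-04-13 03:00, 2026-04-13 19:00, 2026-04-14 11:00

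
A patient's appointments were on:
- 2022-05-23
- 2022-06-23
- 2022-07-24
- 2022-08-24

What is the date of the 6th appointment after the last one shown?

2023-02-26

Gaps between consecutive events: 31, 31, 31 days — a constant 31-day interval.
2022-08-24 + 31 days = 2022-09-24.
2022-09-24 + 31 days = 2022-10-25.
2022-10-25 + 31 days = 2022-11-25.
2022-11-25 + 31 days = 2022-12-26.
2022-12-26 + 31 days = 2023-01-26.
2023-01-26 + 31 days = 2023-02-26.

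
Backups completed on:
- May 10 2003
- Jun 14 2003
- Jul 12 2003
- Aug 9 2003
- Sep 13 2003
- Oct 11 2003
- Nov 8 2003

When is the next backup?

Dec 13 2003

All dates are Saturdays, 35, 28, 28, 35, 28, 28 days apart.
Specifically, the 2nd Saturday of each month.
2nd Saturday of December 2003: Dec 13 2003.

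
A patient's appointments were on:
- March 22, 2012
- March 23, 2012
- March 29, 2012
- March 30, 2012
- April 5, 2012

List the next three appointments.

April 6, 2012; April 12, 2012; April 13, 2012

The gap pattern 1, 6, 1, 6 repeats every 2 events.
These are the Thursdays and Fridays of each week.
The following Friday is April 6, 2012.
The following Thursday is April 12, 2012.
Next Friday: April 13, 2012.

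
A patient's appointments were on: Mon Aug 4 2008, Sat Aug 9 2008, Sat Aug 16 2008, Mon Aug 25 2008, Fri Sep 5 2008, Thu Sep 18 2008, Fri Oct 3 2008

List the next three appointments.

Gaps: 5, 7, 9, 11, 13, 15 days — each gap is 2 larger than the previous one.
Next gap: 17 days. Fri Oct 3 2008 + 17 days = Mon Oct 20 2008.
Next gap: 19 days. Mon Oct 20 2008 + 19 days = Sat Nov 8 2008.
Next gap: 21 days. Sat Nov 8 2008 + 21 days = Sat Nov 29 2008.

Mon Oct 20 2008, Sat Nov 8 2008, Sat Nov 29 2008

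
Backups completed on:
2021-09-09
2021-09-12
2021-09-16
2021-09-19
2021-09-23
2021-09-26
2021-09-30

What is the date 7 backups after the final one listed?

2021-10-24

The gap pattern 3, 4, 3, 4, 3, 4 repeats every 2 events.
These are the Thursdays and Sundays of each week.
Next Sunday: 2021-10-03.
The following Thursday is 2021-10-07.
The following Sunday is 2021-10-10.
The following Thursday is 2021-10-14.
Next Sunday: 2021-10-17.
Next Thursday: 2021-10-21.
Next Sunday: 2021-10-24.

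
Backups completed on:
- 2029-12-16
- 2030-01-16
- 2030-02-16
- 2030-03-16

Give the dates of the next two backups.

2030-04-16, 2030-05-16

Each date is the 16th; the gaps (31, 31, 28) track the month lengths.
The rule is the 16th of each month.
Next: April 2030 → 2030-04-16.
Next: May 2030 → 2030-05-16.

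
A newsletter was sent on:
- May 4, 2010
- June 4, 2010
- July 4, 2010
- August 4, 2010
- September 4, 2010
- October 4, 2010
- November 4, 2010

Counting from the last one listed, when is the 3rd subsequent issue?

Gaps: 31, 30, 31, 31, 30, 31 days — not constant. Every event is on the 4th of the month.
Pattern: the 4th of each month.
December 2010: December 4, 2010.
Next: January 2011 → January 4, 2011.
February 2011: February 4, 2011.

February 4, 2011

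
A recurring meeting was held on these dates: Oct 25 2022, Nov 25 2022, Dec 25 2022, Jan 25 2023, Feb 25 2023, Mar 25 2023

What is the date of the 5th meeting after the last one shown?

Aug 25 2023

Gaps: 31, 30, 31, 31, 28 days — not constant. Every event is on the 25th of the month.
Pattern: the 25th of each month.
Next: April 2023 → Apr 25 2023.
May 2023: May 25 2023.
June 2023: Jun 25 2023.
Next: July 2023 → Jul 25 2023.
August 2023: Aug 25 2023.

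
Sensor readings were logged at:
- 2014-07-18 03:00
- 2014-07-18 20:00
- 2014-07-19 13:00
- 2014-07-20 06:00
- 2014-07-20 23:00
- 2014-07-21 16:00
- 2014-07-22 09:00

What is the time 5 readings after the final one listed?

Spacing: 17, 17, 17, 17, 17, 17 h — constant 17 h.
2014-07-22 09:00 + 17 h = 2014-07-23 02:00.
2014-07-23 02:00 + 17 h = 2014-07-23 19:00.
2014-07-23 19:00 + 17 h = 2014-07-24 12:00.
2014-07-24 12:00 + 17 h = 2014-07-25 05:00.
2014-07-25 05:00 + 17 h = 2014-07-25 22:00.

2014-07-25 22:00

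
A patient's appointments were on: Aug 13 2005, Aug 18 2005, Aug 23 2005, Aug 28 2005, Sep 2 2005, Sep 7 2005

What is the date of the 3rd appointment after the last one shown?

Sep 22 2005

Every event comes 5 days after the last (5, 5, 5, 5, 5).
Sep 7 2005 + 5 days = Sep 12 2005.
Sep 12 2005 + 5 days = Sep 17 2005.
Sep 17 2005 + 5 days = Sep 22 2005.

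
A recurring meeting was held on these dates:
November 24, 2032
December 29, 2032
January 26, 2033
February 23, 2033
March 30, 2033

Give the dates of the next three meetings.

All Wednesdays; the gaps (35, 28, 28, 35) vary with month length.
This is the last Wednesday of each month.
Last Wednesday of April 2033: April 27, 2033.
Last Wednesday of May 2033: May 25, 2033.
June 2033 ends with Wednesday June 29, 2033.

April 27, 2033; May 25, 2033; June 29, 2033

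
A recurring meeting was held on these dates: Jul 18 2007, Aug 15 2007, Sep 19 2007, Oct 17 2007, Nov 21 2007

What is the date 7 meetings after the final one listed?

These are Wednesdays at 28- or 35-day spacing (28, 35, 28, 35).
The pattern: 3rd Wednesday of the month.
December 2007 — 3rd Wednesday is Dec 19 2007.
January 2008 — 3rd Wednesday is Jan 16 2008.
February 2008 — 3rd Wednesday is Feb 20 2008.
3rd Wednesday of March 2008: Mar 19 2008.
3rd Wednesday of April 2008: Apr 16 2008.
May 2008 — 3rd Wednesday is May 21 2008.
June 2008 — 3rd Wednesday is Jun 18 2008.

Jun 18 2008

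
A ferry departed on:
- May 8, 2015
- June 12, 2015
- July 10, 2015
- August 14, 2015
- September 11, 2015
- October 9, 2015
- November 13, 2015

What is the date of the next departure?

Gaps: 35, 28, 35, 28, 28, 35 days — a mix of 28 and 35. Every date is a Friday.
Each is the 2nd Friday of its month.
2nd Friday of December 2015: December 11, 2015.

December 11, 2015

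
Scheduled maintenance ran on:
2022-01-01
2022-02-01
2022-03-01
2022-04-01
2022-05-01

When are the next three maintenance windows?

2022-06-01, 2022-07-01, 2022-08-01

Each date is the 1st; the gaps (31, 28, 31, 30) track the month lengths.
The rule is the 1st of each month.
June 2022: 2022-06-01.
Next: July 2022 → 2022-07-01.
Next: August 2022 → 2022-08-01.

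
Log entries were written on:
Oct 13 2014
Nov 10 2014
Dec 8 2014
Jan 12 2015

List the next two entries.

These are Mondays at 28- or 35-day spacing (28, 28, 35).
The pattern: 2nd Monday of the month.
2nd Monday of February 2015: Feb 9 2015.
March 2015 — 2nd Monday is Mar 9 2015.

Feb 9 2015, Mar 9 2015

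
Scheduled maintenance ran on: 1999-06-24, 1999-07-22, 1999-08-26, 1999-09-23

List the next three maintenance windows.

Gaps: 28, 35, 28 days — a mix of 28 and 35. Every date is a Thursday.
Each is the 4th Thursday of its month.
October 1999 — 4th Thursday is 1999-10-28.
4th Thursday of November 1999: 1999-11-25.
4th Thursday of December 1999: 1999-12-23.

1999-10-28, 1999-11-25, 1999-12-23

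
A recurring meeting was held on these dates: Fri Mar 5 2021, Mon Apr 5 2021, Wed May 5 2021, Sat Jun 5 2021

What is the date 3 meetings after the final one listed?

Each date is the 5th; the gaps (31, 30, 31) track the month lengths.
The rule is the 5th of each month.
July 2021: Mon Jul 5 2021.
August 2021: Thu Aug 5 2021.
September 2021: Sun Sep 5 2021.

Sun Sep 5 2021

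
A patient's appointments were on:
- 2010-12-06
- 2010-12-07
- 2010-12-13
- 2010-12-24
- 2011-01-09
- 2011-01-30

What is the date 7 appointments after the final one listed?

2011-11-13

Gaps: 1, 6, 11, 16, 21 days — each gap is 5 larger than the previous one.
Next gap: 26 days. 2011-01-30 + 26 days = 2011-02-25.
Next gap: 31 days. 2011-02-25 + 31 days = 2011-03-28.
Next gap: 36 days. 2011-03-28 + 36 days = 2011-05-03.
Next gap: 41 days. 2011-05-03 + 41 days = 2011-06-13.
Next gap: 46 days. 2011-06-13 + 46 days = 2011-07-29.
Next gap: 51 days. 2011-07-29 + 51 days = 2011-09-18.
Next gap: 56 days. 2011-09-18 + 56 days = 2011-11-13.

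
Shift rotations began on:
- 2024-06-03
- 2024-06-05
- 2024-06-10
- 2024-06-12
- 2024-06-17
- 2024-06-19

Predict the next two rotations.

Gaps: 2, 5, 2, 5, 2 days — not constant, but cyclic with period 2.
The events fall on every Monday and Wednesday.
The following Monday is 2024-06-24.
Next Wednesday: 2024-06-26.

2024-06-24, 2024-06-26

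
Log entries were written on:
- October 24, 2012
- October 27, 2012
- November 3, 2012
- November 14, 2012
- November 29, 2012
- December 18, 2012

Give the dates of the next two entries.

Gaps: 3, 7, 11, 15, 19 days — each gap is 4 larger than the previous one.
Next gap: 23 days. December 18, 2012 + 23 days = January 10, 2013.
Next gap: 27 days. January 10, 2013 + 27 days = February 6, 2013.

January 10, 2013; February 6, 2013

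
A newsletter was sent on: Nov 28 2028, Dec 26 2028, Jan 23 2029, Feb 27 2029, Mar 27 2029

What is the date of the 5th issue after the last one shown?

Aug 28 2029

All dates are Tuesdays, 28, 28, 35, 28 days apart.
Specifically, the 4th Tuesday of each month.
4th Tuesday of April 2029: Apr 24 2029.
May 2029 — 4th Tuesday is May 22 2029.
June 2029 — 4th Tuesday is Jun 26 2029.
4th Tuesday of July 2029: Jul 24 2029.
August 2029 — 4th Tuesday is Aug 28 2029.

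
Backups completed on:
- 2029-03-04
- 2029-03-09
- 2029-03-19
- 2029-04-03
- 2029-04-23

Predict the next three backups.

2029-05-18, 2029-06-17, 2029-07-22

The spacing grows by 5 each time: 5, 10, 15, 20 days.
Next gap: 25 days. 2029-04-23 + 25 days = 2029-05-18.
Next gap: 30 days. 2029-05-18 + 30 days = 2029-06-17.
Next gap: 35 days. 2029-06-17 + 35 days = 2029-07-22.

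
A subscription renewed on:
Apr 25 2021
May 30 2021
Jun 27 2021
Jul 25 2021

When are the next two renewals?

Aug 29 2021, Sep 26 2021

Every date is a Sunday; gaps 35, 28, 28 days.
Each is the last Sunday of its month (at least one falls on the 29th or later, ruling out '4th Sunday').
Last Sunday of August 2021: Aug 29 2021.
Last Sunday of September 2021: Sep 26 2021.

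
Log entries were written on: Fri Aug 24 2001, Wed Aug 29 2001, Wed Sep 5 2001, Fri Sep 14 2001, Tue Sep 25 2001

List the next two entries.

Mon Oct 8 2001, Tue Oct 23 2001

Gaps: 5, 7, 9, 11 days — each gap is 2 larger than the previous one.
Next gap: 13 days. Tue Sep 25 2001 + 13 days = Mon Oct 8 2001.
Next gap: 15 days. Mon Oct 8 2001 + 15 days = Tue Oct 23 2001.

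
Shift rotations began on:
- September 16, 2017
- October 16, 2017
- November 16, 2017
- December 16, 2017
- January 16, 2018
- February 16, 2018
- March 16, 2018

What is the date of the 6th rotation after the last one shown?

September 16, 2018

Each date is the 16th; the gaps (30, 31, 30, 31, 31, 28) track the month lengths.
The rule is the 16th of each month.
April 2018: April 16, 2018.
Next: May 2018 → May 16, 2018.
Next: June 2018 → June 16, 2018.
July 2018: July 16, 2018.
Next: August 2018 → August 16, 2018.
September 2018: September 16, 2018.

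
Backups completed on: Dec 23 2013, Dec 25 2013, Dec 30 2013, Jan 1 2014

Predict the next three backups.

Jan 6 2014, Jan 8 2014, Jan 13 2014

Gaps: 2, 5, 2 days — not constant, but cyclic with period 2.
The events fall on every Monday and Wednesday.
Next Monday: Jan 6 2014.
The following Wednesday is Jan 8 2014.
Next Monday: Jan 13 2014.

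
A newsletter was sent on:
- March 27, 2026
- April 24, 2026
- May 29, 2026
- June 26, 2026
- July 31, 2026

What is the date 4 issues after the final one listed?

Every date is a Friday; gaps 28, 35, 28, 35 days.
Each is the last Friday of its month (at least one falls on the 29th or later, ruling out '4th Friday').
Last Friday of August 2026: August 28, 2026.
Last Friday of September 2026: September 25, 2026.
October 2026 ends with Friday October 30, 2026.
November 2026 ends with Friday November 27, 2026.

November 27, 2026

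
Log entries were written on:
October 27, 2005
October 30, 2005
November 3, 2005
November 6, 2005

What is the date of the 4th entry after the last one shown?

November 20, 2005

Gaps: 3, 4, 3 days — not constant, but cyclic with period 2.
The events fall on every Thursday and Sunday.
Next Thursday: November 10, 2005.
The following Sunday is November 13, 2005.
Next Thursday: November 17, 2005.
Next Sunday: November 20, 2005.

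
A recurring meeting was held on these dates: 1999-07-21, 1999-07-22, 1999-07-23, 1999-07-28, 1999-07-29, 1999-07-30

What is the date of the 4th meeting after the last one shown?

1999-08-11

Every event lands on a Wednesday or Thursday or Friday (gaps cycle 1, 1, 5, 1, 1).
So the schedule is: every Wednesday, Thursday and Friday.
Next Wednesday: 1999-08-04.
Next Thursday: 1999-08-05.
Next Friday: 1999-08-06.
Next Wednesday: 1999-08-11.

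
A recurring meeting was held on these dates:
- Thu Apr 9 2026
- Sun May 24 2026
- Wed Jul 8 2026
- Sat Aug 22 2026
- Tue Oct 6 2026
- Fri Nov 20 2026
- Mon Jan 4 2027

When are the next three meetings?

Thu Feb 18 2027, Sun Apr 4 2027, Wed May 19 2027

Gaps between consecutive events: 45, 45, 45, 45, 45, 45 days — a constant 45-day interval.
Mon Jan 4 2027 + 45 days = Thu Feb 18 2027.
Thu Feb 18 2027 + 45 days = Sun Apr 4 2027.
Sun Apr 4 2027 + 45 days = Wed May 19 2027.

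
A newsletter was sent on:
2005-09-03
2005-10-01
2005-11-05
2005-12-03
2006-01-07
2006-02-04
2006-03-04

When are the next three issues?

2006-04-01, 2006-05-06, 2006-06-03

These are Saturdays at 28- or 35-day spacing (28, 35, 28, 35, 28, 28).
The pattern: 1st Saturday of the month.
April 2006 — 1st Saturday is 2006-04-01.
May 2006 — 1st Saturday is 2006-05-06.
June 2006 — 1st Saturday is 2006-06-03.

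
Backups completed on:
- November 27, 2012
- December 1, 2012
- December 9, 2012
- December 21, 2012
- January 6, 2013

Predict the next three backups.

January 26, 2013; February 19, 2013; March 19, 2013

Intervals are 4, 8, 12, 16 days — an arithmetic progression with common difference 4.
Next gap: 20 days. January 6, 2013 + 20 days = January 26, 2013.
Next gap: 24 days. January 26, 2013 + 24 days = February 19, 2013.
Next gap: 28 days. February 19, 2013 + 28 days = March 19, 2013.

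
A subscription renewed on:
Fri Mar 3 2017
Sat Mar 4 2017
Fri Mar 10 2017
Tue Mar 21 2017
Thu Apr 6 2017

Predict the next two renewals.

Gaps: 1, 6, 11, 16 days — each gap is 5 larger than the previous one.
Next gap: 21 days. Thu Apr 6 2017 + 21 days = Thu Apr 27 2017.
Next gap: 26 days. Thu Apr 27 2017 + 26 days = Tue May 23 2017.

Thu Apr 27 2017, Tue May 23 2017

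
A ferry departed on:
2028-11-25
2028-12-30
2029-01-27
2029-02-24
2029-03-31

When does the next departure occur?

2029-04-28

All Saturdays; the gaps (35, 28, 28, 35) vary with month length.
This is the last Saturday of each month.
April 2029 ends with Saturday 2029-04-28.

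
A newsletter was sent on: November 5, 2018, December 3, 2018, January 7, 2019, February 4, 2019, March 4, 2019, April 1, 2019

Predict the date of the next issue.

All dates are Mondays, 28, 35, 28, 28, 28 days apart.
Specifically, the 1st Monday of each month.
1st Monday of May 2019: May 6, 2019.

May 6, 2019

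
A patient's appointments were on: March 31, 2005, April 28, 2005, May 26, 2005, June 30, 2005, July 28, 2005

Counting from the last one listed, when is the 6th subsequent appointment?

January 26, 2006

These are Thursdays with 28, 28, 35, 28-day gaps.
Each is the final Thursday of its month — March 31, 2005 is past the 28th, so '4th Thursday' doesn't fit.
August 2005 ends with Thursday August 25, 2005.
September 2005 ends with Thursday September 29, 2005.
Last Thursday of October 2005: October 27, 2005.
November 2005 ends with Thursday November 24, 2005.
December 2005 ends with Thursday December 29, 2005.
Last Thursday of January 2006: January 26, 2006.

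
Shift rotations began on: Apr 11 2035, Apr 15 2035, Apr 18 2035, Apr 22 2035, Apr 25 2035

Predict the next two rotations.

Every event lands on a Wednesday or Sunday (gaps cycle 4, 3, 4, 3).
So the schedule is: every Wednesday and Sunday.
Next Sunday: Apr 29 2035.
Next Wednesday: May 2 2035.

Apr 29 2035, May 2 2035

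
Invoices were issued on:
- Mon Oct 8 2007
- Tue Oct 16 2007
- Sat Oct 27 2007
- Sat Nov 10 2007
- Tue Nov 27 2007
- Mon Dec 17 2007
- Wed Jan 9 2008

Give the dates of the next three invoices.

Mon Feb 4 2008, Tue Mar 4 2008, Sat Apr 5 2008

Intervals are 8, 11, 14, 17, 20, 23 days — an arithmetic progression with common difference 3.
Next gap: 26 days. Wed Jan 9 2008 + 26 days = Mon Feb 4 2008.
Next gap: 29 days. Mon Feb 4 2008 + 29 days = Tue Mar 4 2008.
Next gap: 32 days. Tue Mar 4 2008 + 32 days = Sat Apr 5 2008.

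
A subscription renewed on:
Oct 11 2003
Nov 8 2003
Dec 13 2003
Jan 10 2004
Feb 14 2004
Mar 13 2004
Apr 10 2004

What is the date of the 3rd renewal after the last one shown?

Jul 10 2004

Gaps: 28, 35, 28, 35, 28, 28 days — a mix of 28 and 35. Every date is a Saturday.
Each is the 2nd Saturday of its month.
2nd Saturday of May 2004: May 8 2004.
2nd Saturday of June 2004: Jun 12 2004.
July 2004 — 2nd Saturday is Jul 10 2004.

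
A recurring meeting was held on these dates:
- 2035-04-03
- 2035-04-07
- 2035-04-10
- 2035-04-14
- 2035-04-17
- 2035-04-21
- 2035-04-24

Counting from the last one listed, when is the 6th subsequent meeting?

2035-05-15

Gaps: 4, 3, 4, 3, 4, 3 days — not constant, but cyclic with period 2.
The events fall on every Tuesday and Saturday.
Next Saturday: 2035-04-28.
The following Tuesday is 2035-05-01.
The following Saturday is 2035-05-05.
Next Tuesday: 2035-05-08.
The following Saturday is 2035-05-12.
Next Tuesday: 2035-05-15.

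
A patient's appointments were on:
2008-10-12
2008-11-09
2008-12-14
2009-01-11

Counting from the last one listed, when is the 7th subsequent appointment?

These are Sundays at 28- or 35-day spacing (28, 35, 28).
The pattern: 2nd Sunday of the month.
February 2009 — 2nd Sunday is 2009-02-08.
March 2009 — 2nd Sunday is 2009-03-08.
April 2009 — 2nd Sunday is 2009-04-12.
May 2009 — 2nd Sunday is 2009-05-10.
June 2009 — 2nd Sunday is 2009-06-14.
2nd Sunday of July 2009: 2009-07-12.
2nd Sunday of August 2009: 2009-08-09.

2009-08-09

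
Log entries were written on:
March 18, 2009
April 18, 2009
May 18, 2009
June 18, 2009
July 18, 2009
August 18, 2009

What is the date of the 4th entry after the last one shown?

December 18, 2009

Each date is the 18th; the gaps (31, 30, 31, 30, 31) track the month lengths.
The rule is the 18th of each month.
September 2009: September 18, 2009.
Next: October 2009 → October 18, 2009.
Next: November 2009 → November 18, 2009.
December 2009: December 18, 2009.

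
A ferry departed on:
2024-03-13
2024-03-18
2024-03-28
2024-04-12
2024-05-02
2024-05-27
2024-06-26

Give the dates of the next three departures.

2024-07-31, 2024-09-09, 2024-10-24

Gaps: 5, 10, 15, 20, 25, 30 days — each gap is 5 larger than the previous one.
Next gap: 35 days. 2024-06-26 + 35 days = 2024-07-31.
Next gap: 40 days. 2024-07-31 + 40 days = 2024-09-09.
Next gap: 45 days. 2024-09-09 + 45 days = 2024-10-24.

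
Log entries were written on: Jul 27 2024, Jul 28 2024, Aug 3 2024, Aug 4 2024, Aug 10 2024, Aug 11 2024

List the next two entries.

Aug 17 2024, Aug 18 2024

Every event lands on a Saturday or Sunday (gaps cycle 1, 6, 1, 6, 1).
So the schedule is: every Saturday and Sunday.
The following Saturday is Aug 17 2024.
The following Sunday is Aug 18 2024.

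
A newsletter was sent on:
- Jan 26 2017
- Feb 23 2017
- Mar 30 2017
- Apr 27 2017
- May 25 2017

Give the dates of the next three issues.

Jun 29 2017, Jul 27 2017, Aug 31 2017

All Thursdays; the gaps (28, 35, 28, 28) vary with month length.
This is the last Thursday of each month.
June 2017 ends with Thursday Jun 29 2017.
Last Thursday of July 2017: Jul 27 2017.
August 2017 ends with Thursday Aug 31 2017.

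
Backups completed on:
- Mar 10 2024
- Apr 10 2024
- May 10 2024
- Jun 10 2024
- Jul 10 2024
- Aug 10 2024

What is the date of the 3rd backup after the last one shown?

Nov 10 2024

Gaps: 31, 30, 31, 30, 31 days — not constant. Every event is on the 10th of the month.
Pattern: the 10th of each month.
Next: September 2024 → Sep 10 2024.
Next: October 2024 → Oct 10 2024.
Next: November 2024 → Nov 10 2024.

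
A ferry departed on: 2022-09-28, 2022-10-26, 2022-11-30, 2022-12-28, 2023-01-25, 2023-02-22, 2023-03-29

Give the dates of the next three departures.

2023-04-26, 2023-05-31, 2023-06-28

These are Wednesdays with 28, 35, 28, 28, 28, 35-day gaps.
Each is the final Wednesday of its month — 2022-11-30 is past the 28th, so '4th Wednesday' doesn't fit.
April 2023 ends with Wednesday 2023-04-26.
Last Wednesday of May 2023: 2023-05-31.
Last Wednesday of June 2023: 2023-06-28.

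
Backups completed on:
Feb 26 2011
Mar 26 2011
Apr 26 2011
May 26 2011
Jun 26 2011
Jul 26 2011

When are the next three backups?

Aug 26 2011, Sep 26 2011, Oct 26 2011

The day-of-month is always 26 (28, 31, 30, 31, 30 days between events).
So this recurs on the 26th of each month.
Next: August 2011 → Aug 26 2011.
September 2011: Sep 26 2011.
Next: October 2011 → Oct 26 2011.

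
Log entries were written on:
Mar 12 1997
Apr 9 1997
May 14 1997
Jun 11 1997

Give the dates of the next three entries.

Jul 9 1997, Aug 13 1997, Sep 10 1997

These are Wednesdays at 28- or 35-day spacing (28, 35, 28).
The pattern: 2nd Wednesday of the month.
2nd Wednesday of July 1997: Jul 9 1997.
August 1997 — 2nd Wednesday is Aug 13 1997.
September 1997 — 2nd Wednesday is Sep 10 1997.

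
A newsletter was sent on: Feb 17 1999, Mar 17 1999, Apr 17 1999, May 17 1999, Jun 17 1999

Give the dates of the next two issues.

Gaps: 28, 31, 30, 31 days — not constant. Every event is on the 17th of the month.
Pattern: the 17th of each month.
July 1999: Jul 17 1999.
Next: August 1999 → Aug 17 1999.

Jul 17 1999, Aug 17 1999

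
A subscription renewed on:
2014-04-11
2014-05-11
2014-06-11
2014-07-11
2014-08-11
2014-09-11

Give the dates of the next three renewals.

Gaps: 30, 31, 30, 31, 31 days — not constant. Every event is on the 11th of the month.
Pattern: the 11th of each month.
October 2014: 2014-10-11.
Next: November 2014 → 2014-11-11.
December 2014: 2014-12-11.

2014-10-11, 2014-11-11, 2014-12-11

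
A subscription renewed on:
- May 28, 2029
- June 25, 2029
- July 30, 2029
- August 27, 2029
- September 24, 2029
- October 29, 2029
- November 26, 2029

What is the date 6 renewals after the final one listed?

Every date is a Monday; gaps 28, 35, 28, 28, 35, 28 days.
Each is the last Monday of its month (at least one falls on the 29th or later, ruling out '4th Monday').
December 2029 ends with Monday December 31, 2029.
January 2030 ends with Monday January 28, 2030.
Last Monday of February 2030: February 25, 2030.
Last Monday of March 2030: March 25, 2030.
April 2030 ends with Monday April 29, 2030.
Last Monday of May 2030: May 27, 2030.

May 27, 2030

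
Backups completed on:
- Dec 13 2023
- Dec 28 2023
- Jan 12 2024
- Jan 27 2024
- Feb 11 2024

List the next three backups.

The spacing is 15, 15, 15, 15 days — always 15 days.
Feb 11 2024 + 15 days = Feb 26 2024.
Feb 26 2024 + 15 days = Mar 12 2024.
Mar 12 2024 + 15 days = Mar 27 2024.

Feb 26 2024, Mar 12 2024, Mar 27 2024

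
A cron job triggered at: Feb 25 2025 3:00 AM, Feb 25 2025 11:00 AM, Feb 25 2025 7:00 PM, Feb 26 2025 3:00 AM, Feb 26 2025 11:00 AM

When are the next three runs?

Feb 26 2025 7:00 PM, Feb 27 2025 3:00 AM, Feb 27 2025 11:00 AM

Spacing: 8, 8, 8, 8 h — constant 8 h.
Feb 26 2025 11:00 AM + 8 h = Feb 26 2025 7:00 PM.
Feb 26 2025 7:00 PM + 8 h = Feb 27 2025 3:00 AM.
Feb 27 2025 3:00 AM + 8 h = Feb 27 2025 11:00 AM.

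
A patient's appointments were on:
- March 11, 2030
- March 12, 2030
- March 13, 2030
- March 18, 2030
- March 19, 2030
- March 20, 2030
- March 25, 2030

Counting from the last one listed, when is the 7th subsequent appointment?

April 9, 2030

Gaps: 1, 1, 5, 1, 1, 5 days — not constant, but cyclic with period 3.
The events fall on every Monday, Tuesday and Wednesday.
The following Tuesday is March 26, 2030.
Next Wednesday: March 27, 2030.
Next Monday: April 1, 2030.
Next Tuesday: April 2, 2030.
The following Wednesday is April 3, 2030.
The following Monday is April 8, 2030.
Next Tuesday: April 9, 2030.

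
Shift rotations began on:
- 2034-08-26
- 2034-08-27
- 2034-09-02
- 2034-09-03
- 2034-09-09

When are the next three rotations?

Gaps: 1, 6, 1, 6 days — not constant, but cyclic with period 2.
The events fall on every Saturday and Sunday.
Next Sunday: 2034-09-10.
Next Saturday: 2034-09-16.
Next Sunday: 2034-09-17.

2034-09-10, 2034-09-16, 2034-09-17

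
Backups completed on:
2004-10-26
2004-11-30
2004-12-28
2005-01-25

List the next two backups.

2005-02-22, 2005-03-29

These are Tuesdays with 35, 28, 28-day gaps.
Each is the final Tuesday of its month — 2004-11-30 is past the 28th, so '4th Tuesday' doesn't fit.
Last Tuesday of February 2005: 2005-02-22.
Last Tuesday of March 2005: 2005-03-29.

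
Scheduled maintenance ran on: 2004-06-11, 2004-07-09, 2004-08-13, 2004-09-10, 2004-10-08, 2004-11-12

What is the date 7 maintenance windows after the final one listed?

These are Fridays at 28- or 35-day spacing (28, 35, 28, 28, 35).
The pattern: 2nd Friday of the month.
2nd Friday of December 2004: 2004-12-10.
January 2005 — 2nd Friday is 2005-01-14.
2nd Friday of February 2005: 2005-02-11.
2nd Friday of March 2005: 2005-03-11.
April 2005 — 2nd Friday is 2005-04-08.
May 2005 — 2nd Friday is 2005-05-13.
June 2005 — 2nd Friday is 2005-06-10.

2005-06-10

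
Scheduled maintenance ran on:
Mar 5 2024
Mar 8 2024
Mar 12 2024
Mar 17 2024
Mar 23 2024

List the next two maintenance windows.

Mar 30 2024, Apr 7 2024

The spacing grows by 1 each time: 3, 4, 5, 6 days.
Next gap: 7 days. Mar 23 2024 + 7 days = Mar 30 2024.
Next gap: 8 days. Mar 30 2024 + 8 days = Apr 7 2024.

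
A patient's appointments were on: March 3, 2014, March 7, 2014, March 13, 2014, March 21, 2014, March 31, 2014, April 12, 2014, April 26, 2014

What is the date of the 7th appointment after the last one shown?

September 27, 2014

Gaps: 4, 6, 8, 10, 12, 14 days — each gap is 2 larger than the previous one.
Next gap: 16 days. April 26, 2014 + 16 days = May 12, 2014.
Next gap: 18 days. May 12, 2014 + 18 days = May 30, 2014.
Next gap: 20 days. May 30, 2014 + 20 days = June 19, 2014.
Next gap: 22 days. June 19, 2014 + 22 days = July 11, 2014.
Next gap: 24 days. July 11, 2014 + 24 days = August 4, 2014.
Next gap: 26 days. August 4, 2014 + 26 days = August 30, 2014.
Next gap: 28 days. August 30, 2014 + 28 days = September 27, 2014.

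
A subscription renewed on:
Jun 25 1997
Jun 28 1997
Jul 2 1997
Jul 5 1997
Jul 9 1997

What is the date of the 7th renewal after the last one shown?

Aug 2 1997

The gap pattern 3, 4, 3, 4 repeats every 2 events.
These are the Wednesdays and Saturdays of each week.
The following Saturday is Jul 12 1997.
The following Wednesday is Jul 16 1997.
Next Saturday: Jul 19 1997.
Next Wednesday: Jul 23 1997.
The following Saturday is Jul 26 1997.
Next Wednesday: Jul 30 1997.
Next Saturday: Aug 2 1997.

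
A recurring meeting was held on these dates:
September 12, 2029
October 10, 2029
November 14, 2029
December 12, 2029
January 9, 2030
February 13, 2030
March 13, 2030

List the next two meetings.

April 10, 2030; May 8, 2030

These are Wednesdays at 28- or 35-day spacing (28, 35, 28, 28, 35, 28).
The pattern: 2nd Wednesday of the month.
2nd Wednesday of April 2030: April 10, 2030.
May 2030 — 2nd Wednesday is May 8, 2030.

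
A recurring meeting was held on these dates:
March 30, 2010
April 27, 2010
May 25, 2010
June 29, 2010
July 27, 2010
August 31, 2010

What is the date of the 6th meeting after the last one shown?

These are Tuesdays with 28, 28, 35, 28, 35-day gaps.
Each is the final Tuesday of its month — March 30, 2010 is past the 28th, so '4th Tuesday' doesn't fit.
Last Tuesday of September 2010: September 28, 2010.
October 2010 ends with Tuesday October 26, 2010.
November 2010 ends with Tuesday November 30, 2010.
Last Tuesday of December 2010: December 28, 2010.
January 2011 ends with Tuesday January 25, 2011.
Last Tuesday of February 2011: February 22, 2011.

February 22, 2011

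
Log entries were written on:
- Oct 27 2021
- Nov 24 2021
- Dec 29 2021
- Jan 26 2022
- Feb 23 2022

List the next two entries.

Every date is a Wednesday; gaps 28, 35, 28, 28 days.
Each is the last Wednesday of its month (at least one falls on the 29th or later, ruling out '4th Wednesday').
March 2022 ends with Wednesday Mar 30 2022.
April 2022 ends with Wednesday Apr 27 2022.

Mar 30 2022, Apr 27 2022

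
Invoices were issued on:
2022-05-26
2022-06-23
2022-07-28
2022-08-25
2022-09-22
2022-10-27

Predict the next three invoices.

2022-11-24, 2022-12-22, 2023-01-26

All dates are Thursdays, 28, 35, 28, 28, 35 days apart.
Specifically, the 4th Thursday of each month.
4th Thursday of November 2022: 2022-11-24.
4th Thursday of December 2022: 2022-12-22.
January 2023 — 4th Thursday is 2023-01-26.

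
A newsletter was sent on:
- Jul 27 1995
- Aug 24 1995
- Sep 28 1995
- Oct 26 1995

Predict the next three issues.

These are Thursdays at 28- or 35-day spacing (28, 35, 28).
The pattern: 4th Thursday of the month.
November 1995 — 4th Thursday is Nov 23 1995.
December 1995 — 4th Thursday is Dec 28 1995.
January 1996 — 4th Thursday is Jan 25 1996.

Nov 23 1995, Dec 28 1995, Jan 25 1996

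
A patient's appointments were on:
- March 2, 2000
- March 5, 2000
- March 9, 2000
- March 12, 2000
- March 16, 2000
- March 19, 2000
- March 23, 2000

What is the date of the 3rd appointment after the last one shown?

The gap pattern 3, 4, 3, 4, 3, 4 repeats every 2 events.
These are the Thursdays and Sundays of each week.
The following Sunday is March 26, 2000.
Next Thursday: March 30, 2000.
Next Sunday: April 2, 2000.

April 2, 2000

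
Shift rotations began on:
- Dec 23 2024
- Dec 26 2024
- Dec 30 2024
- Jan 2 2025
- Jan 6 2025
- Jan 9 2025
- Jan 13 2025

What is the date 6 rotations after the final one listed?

Feb 3 2025

Gaps: 3, 4, 3, 4, 3, 4 days — not constant, but cyclic with period 2.
The events fall on every Monday and Thursday.
The following Thursday is Jan 16 2025.
The following Monday is Jan 20 2025.
Next Thursday: Jan 23 2025.
Next Monday: Jan 27 2025.
Next Thursday: Jan 30 2025.
The following Monday is Feb 3 2025.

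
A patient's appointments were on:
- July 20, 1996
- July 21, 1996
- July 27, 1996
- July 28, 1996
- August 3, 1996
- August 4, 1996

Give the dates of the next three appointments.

Gaps: 1, 6, 1, 6, 1 days — not constant, but cyclic with period 2.
The events fall on every Saturday and Sunday.
Next Saturday: August 10, 1996.
Next Sunday: August 11, 1996.
Next Saturday: August 17, 1996.

August 10, 1996; August 11, 1996; August 17, 1996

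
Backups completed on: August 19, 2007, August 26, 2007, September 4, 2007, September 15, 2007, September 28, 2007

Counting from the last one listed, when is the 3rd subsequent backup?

Gaps: 7, 9, 11, 13 days — each gap is 2 larger than the previous one.
Next gap: 15 days. September 28, 2007 + 15 days = October 13, 2007.
Next gap: 17 days. October 13, 2007 + 17 days = October 30, 2007.
Next gap: 19 days. October 30, 2007 + 19 days = November 18, 2007.

November 18, 2007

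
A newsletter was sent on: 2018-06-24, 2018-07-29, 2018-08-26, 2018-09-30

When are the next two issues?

These are Sundays with 35, 28, 35-day gaps.
Each is the final Sunday of its month — 2018-07-29 is past the 28th, so '4th Sunday' doesn't fit.
October 2018 ends with Sunday 2018-10-28.
November 2018 ends with Sunday 2018-11-25.

2018-10-28, 2018-11-25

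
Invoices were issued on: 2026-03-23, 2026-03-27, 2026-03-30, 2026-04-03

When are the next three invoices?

2026-04-06, 2026-04-10, 2026-04-13

The gap pattern 4, 3, 4 repeats every 2 events.
These are the Mondays and Fridays of each week.
The following Monday is 2026-04-06.
The following Friday is 2026-04-10.
Next Monday: 2026-04-13.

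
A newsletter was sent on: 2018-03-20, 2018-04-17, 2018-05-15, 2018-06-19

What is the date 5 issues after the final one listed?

2018-11-20

All dates are Tuesdays, 28, 28, 35 days apart.
Specifically, the 3rd Tuesday of each month.
3rd Tuesday of July 2018: 2018-07-17.
3rd Tuesday of August 2018: 2018-08-21.
September 2018 — 3rd Tuesday is 2018-09-18.
October 2018 — 3rd Tuesday is 2018-10-16.
3rd Tuesday of November 2018: 2018-11-20.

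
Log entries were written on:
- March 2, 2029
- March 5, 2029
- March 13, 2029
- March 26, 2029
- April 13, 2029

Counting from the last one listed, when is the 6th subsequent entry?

Gaps: 3, 8, 13, 18 days — each gap is 5 larger than the previous one.
Next gap: 23 days. April 13, 2029 + 23 days = May 6, 2029.
Next gap: 28 days. May 6, 2029 + 28 days = June 3, 2029.
Next gap: 33 days. June 3, 2029 + 33 days = July 6, 2029.
Next gap: 38 days. July 6, 2029 + 38 days = August 13, 2029.
Next gap: 43 days. August 13, 2029 + 43 days = September 25, 2029.
Next gap: 48 days. September 25, 2029 + 48 days = November 12, 2029.

November 12, 2029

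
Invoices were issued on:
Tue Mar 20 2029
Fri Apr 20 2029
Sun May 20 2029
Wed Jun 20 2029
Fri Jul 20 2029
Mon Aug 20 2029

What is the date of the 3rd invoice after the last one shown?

Tue Nov 20 2029

Gaps: 31, 30, 31, 30, 31 days — not constant. Every event is on the 20th of the month.
Pattern: the 20th of each month.
September 2029: Thu Sep 20 2029.
Next: October 2029 → Sat Oct 20 2029.
November 2029: Tue Nov 20 2029.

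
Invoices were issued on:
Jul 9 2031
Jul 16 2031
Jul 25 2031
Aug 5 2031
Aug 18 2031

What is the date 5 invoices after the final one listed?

Gaps: 7, 9, 11, 13 days — each gap is 2 larger than the previous one.
Next gap: 15 days. Aug 18 2031 + 15 days = Sep 2 2031.
Next gap: 17 days. Sep 2 2031 + 17 days = Sep 19 2031.
Next gap: 19 days. Sep 19 2031 + 19 days = Oct 8 2031.
Next gap: 21 days. Oct 8 2031 + 21 days = Oct 29 2031.
Next gap: 23 days. Oct 29 2031 + 23 days = Nov 21 2031.

Nov 21 2031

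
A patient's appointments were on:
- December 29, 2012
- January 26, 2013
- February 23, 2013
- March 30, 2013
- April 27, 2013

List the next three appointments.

Every date is a Saturday; gaps 28, 28, 35, 28 days.
Each is the last Saturday of its month (at least one falls on the 29th or later, ruling out '4th Saturday').
May 2013 ends with Saturday May 25, 2013.
Last Saturday of June 2013: June 29, 2013.
July 2013 ends with Saturday July 27, 2013.

May 25, 2013; June 29, 2013; July 27, 2013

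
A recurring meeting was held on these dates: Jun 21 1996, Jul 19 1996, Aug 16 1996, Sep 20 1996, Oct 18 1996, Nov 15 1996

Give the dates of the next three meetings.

These are Fridays at 28- or 35-day spacing (28, 28, 35, 28, 28).
The pattern: 3rd Friday of the month.
December 1996 — 3rd Friday is Dec 20 1996.
3rd Friday of January 1997: Jan 17 1997.
February 1997 — 3rd Friday is Feb 21 1997.

Dec 20 1996, Jan 17 1997, Feb 21 1997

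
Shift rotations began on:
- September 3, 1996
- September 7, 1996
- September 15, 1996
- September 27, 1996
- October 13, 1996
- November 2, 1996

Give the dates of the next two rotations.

November 26, 1996; December 24, 1996

The spacing grows by 4 each time: 4, 8, 12, 16, 20 days.
Next gap: 24 days. November 2, 1996 + 24 days = November 26, 1996.
Next gap: 28 days. November 26, 1996 + 28 days = December 24, 1996.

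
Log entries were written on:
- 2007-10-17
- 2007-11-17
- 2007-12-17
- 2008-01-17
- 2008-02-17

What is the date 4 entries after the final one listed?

2008-06-17

Each date is the 17th; the gaps (31, 30, 31, 31) track the month lengths.
The rule is the 17th of each month.
Next: March 2008 → 2008-03-17.
Next: April 2008 → 2008-04-17.
Next: May 2008 → 2008-05-17.
Next: June 2008 → 2008-06-17.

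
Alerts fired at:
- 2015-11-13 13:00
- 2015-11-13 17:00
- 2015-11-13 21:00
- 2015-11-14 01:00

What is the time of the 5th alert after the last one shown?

2015-11-14 21:00

The interval is a steady 4 hours (4, 4, 4).
2015-11-14 01:00 + 4 h = 2015-11-14 05:00.
2015-11-14 05:00 + 4 h = 2015-11-14 09:00.
2015-11-14 09:00 + 4 h = 2015-11-14 13:00.
2015-11-14 13:00 + 4 h = 2015-11-14 17:00.
2015-11-14 17:00 + 4 h = 2015-11-14 21:00.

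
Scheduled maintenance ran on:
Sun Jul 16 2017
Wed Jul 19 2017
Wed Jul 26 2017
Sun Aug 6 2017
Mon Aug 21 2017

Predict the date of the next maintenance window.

Sat Sep 9 2017

The spacing grows by 4 each time: 3, 7, 11, 15 days.
Next gap: 19 days. Mon Aug 21 2017 + 19 days = Sat Sep 9 2017.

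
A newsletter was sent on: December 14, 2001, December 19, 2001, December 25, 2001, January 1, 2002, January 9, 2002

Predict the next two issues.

January 18, 2002; January 28, 2002

Gaps: 5, 6, 7, 8 days — each gap is 1 larger than the previous one.
Next gap: 9 days. January 9, 2002 + 9 days = January 18, 2002.
Next gap: 10 days. January 18, 2002 + 10 days = January 28, 2002.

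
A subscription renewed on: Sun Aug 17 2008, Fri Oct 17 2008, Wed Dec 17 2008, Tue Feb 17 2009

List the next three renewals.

Each date is the 17th; the gaps (61, 61, 62) track the month lengths.
The rule is the 17th of every 2 months.
April 2009: Fri Apr 17 2009.
Next: June 2009 → Wed Jun 17 2009.
August 2009: Mon Aug 17 2009.

Fri Apr 17 2009, Wed Jun 17 2009, Mon Aug 17 2009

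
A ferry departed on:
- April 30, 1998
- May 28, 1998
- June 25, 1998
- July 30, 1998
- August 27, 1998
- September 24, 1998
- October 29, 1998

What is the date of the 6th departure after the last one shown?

April 29, 1999

These are Thursdays with 28, 28, 35, 28, 28, 35-day gaps.
Each is the final Thursday of its month — April 30, 1998 is past the 28th, so '4th Thursday' doesn't fit.
Last Thursday of November 1998: November 26, 1998.
December 1998 ends with Thursday December 31, 1998.
January 1999 ends with Thursday January 28, 1999.
February 1999 ends with Thursday February 25, 1999.
March 1999 ends with Thursday March 25, 1999.
Last Thursday of April 1999: April 29, 1999.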